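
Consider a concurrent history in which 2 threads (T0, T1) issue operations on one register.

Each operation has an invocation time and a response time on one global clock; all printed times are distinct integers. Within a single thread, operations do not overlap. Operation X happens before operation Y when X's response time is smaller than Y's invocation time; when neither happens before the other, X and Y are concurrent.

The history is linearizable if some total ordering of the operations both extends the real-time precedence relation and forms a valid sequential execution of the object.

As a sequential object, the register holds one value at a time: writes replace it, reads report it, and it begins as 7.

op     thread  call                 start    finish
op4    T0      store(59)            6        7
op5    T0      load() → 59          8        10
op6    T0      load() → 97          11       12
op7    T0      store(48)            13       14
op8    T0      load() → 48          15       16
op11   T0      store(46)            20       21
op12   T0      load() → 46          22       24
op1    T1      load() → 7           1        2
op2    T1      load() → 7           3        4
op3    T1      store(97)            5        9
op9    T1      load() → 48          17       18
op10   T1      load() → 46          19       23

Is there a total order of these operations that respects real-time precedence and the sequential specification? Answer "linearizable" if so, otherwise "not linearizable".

linearizable

one valid linearization: op1, op2, op4, op5, op3, op6, op7, op8, op9, op11, op10, op12
after step 1 (op1 load() → 7): value 7
after step 2 (op2 load() → 7): value 7
after step 3 (op4 store(59)): value 59
after step 4 (op5 load() → 59): value 59
after step 5 (op3 store(97)): value 97
after step 6 (op6 load() → 97): value 97
after step 7 (op7 store(48)): value 48
after step 8 (op8 load() → 48): value 48
after step 9 (op9 load() → 48): value 48
after step 10 (op11 store(46)): value 46
after step 11 (op10 load() → 46): value 46
after step 12 (op12 load() → 46): value 46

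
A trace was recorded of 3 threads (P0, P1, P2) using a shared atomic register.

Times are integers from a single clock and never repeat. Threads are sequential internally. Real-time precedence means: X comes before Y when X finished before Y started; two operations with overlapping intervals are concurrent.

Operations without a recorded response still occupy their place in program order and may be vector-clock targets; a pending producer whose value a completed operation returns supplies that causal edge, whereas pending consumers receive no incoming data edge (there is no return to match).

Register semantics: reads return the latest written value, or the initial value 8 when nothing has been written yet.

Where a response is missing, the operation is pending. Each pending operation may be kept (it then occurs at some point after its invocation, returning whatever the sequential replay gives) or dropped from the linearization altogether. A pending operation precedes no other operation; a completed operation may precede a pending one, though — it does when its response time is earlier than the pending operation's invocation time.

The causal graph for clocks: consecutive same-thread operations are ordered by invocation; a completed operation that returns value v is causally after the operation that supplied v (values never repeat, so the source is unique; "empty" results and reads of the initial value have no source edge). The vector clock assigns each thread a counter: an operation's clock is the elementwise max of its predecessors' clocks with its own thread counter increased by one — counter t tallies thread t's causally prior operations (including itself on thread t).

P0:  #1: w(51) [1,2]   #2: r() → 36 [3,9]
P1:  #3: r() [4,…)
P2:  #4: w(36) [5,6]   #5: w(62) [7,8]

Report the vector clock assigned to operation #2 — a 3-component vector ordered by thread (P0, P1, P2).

(2, 0, 1)

#4, invoked 5, has no incoming edges; only P2's bump applies → (0, 0, 1)
#3, invoked 4, has no incoming edges; only P1's bump applies → (0, 1, 0)
#1, invoked 1, has no incoming edges; only P0's bump applies → (1, 0, 0)
merge at #5 (invoked 7): VC(#4)=(0, 0, 1), own-thread bump on P2 → (0, 0, 2)
merge at #2 (invoked 3): VC(#1)=(1, 0, 0), VC(#4)=(0, 0, 1), own-thread bump on P0 → (2, 0, 1)
target: VC(#2) = (2, 0, 1)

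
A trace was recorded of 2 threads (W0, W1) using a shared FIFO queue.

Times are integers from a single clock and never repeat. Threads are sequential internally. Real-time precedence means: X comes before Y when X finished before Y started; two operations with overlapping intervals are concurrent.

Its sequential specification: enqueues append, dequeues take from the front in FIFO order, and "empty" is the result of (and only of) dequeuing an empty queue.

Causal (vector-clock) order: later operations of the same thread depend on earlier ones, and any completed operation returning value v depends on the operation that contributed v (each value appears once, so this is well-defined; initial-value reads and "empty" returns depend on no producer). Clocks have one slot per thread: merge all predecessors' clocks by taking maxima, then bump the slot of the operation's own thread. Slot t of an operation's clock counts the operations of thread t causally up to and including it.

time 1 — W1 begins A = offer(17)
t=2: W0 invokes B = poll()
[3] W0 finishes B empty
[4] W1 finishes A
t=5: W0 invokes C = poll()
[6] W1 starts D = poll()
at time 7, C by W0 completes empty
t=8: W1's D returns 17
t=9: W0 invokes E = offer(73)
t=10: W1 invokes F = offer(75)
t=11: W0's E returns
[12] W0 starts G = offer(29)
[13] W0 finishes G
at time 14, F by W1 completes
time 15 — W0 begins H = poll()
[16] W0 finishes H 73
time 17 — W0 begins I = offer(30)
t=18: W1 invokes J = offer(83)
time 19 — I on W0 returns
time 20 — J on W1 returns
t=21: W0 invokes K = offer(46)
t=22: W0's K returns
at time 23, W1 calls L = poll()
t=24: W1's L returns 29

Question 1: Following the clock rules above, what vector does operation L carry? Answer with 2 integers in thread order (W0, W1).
Answer: (4, 5)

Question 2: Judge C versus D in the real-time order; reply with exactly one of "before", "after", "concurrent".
Answer: concurrent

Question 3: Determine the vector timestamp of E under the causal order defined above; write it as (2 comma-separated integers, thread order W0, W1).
Answer: (3, 0)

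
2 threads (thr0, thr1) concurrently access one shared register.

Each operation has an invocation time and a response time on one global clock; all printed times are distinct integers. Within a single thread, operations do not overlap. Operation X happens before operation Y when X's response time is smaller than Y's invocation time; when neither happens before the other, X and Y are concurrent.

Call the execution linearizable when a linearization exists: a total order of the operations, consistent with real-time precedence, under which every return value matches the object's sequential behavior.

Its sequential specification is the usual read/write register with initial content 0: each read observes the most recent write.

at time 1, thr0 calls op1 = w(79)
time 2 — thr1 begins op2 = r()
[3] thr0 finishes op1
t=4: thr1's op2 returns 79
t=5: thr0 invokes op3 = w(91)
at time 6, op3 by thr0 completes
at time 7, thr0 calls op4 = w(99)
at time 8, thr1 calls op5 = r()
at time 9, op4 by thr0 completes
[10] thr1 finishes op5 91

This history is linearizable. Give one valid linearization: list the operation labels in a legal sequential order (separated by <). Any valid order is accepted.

after step 1 (op1 w(79)): value 79
after step 2 (op2 r() → 79): value 79
after step 3 (op3 w(91)): value 91
after step 4 (op5 r() → 91): value 91
after step 5 (op4 w(99)): value 99

op1 < op2 < op3 < op5 < op4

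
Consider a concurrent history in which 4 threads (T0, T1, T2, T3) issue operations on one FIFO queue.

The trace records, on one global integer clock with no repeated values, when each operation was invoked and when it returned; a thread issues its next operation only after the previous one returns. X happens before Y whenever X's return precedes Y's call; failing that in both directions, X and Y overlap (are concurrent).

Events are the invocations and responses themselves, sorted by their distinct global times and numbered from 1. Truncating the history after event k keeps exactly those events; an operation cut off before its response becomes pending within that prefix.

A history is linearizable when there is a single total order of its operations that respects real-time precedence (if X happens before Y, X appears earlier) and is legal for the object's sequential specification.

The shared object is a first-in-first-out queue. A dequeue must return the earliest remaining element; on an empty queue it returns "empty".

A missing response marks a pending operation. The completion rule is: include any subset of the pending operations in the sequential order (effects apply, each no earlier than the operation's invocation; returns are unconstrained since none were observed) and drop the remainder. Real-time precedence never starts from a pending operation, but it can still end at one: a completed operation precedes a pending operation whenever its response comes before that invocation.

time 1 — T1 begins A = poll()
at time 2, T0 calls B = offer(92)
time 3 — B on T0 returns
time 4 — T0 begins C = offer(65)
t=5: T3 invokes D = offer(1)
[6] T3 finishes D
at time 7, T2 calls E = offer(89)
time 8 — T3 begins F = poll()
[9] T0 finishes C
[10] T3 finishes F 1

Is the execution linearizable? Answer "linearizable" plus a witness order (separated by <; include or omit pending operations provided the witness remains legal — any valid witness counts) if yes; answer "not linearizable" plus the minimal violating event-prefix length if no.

linearizable — witness: B < A < D < C < E < F

after step 1 (B offer(92)): queue <92>
after step 2 (A poll() (pending, included)): queue <>
after step 3 (D offer(1)): queue <1>
after step 4 (C offer(65)): queue <1,65>
after step 5 (E offer(89) (pending, included)): queue <1,65,89>
after step 6 (F poll() → 1): queue <65,89>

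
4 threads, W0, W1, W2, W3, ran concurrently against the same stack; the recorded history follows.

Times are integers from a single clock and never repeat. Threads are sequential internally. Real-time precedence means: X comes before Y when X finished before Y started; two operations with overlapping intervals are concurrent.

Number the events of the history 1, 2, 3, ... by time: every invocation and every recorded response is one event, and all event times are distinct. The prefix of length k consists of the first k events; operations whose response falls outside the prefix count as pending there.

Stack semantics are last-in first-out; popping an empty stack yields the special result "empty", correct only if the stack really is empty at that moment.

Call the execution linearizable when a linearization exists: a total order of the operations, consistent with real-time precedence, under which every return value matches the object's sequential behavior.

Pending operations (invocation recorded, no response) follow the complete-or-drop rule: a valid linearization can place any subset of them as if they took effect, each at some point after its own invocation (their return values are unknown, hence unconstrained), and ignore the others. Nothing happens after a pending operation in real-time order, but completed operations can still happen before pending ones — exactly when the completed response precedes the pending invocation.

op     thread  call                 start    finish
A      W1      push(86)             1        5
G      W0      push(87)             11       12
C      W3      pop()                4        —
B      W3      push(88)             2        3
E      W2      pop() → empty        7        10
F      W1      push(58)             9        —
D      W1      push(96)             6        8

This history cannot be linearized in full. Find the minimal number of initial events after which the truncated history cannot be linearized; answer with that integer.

10

one valid order for events 1..9 is A, B, C, D:
after step 1 (A push(86)): stack <86>
after step 2 (B push(88)): stack <86,88>
after step 3 (C pop() (pending, included)): stack <86>
after step 4 (D push(96)): stack <86,96>
event 10 — E's response, time 10 — after it, nothing linearizes
completion choices over the 2 pending operations (C, F) were checked; none helps
sample order A, B, D, E (pending dropped) stalls at step 4 — E pop() → empty has no legal effect
sample order A, B, E, D (pending dropped) stalls at step 3 — E pop() → empty has no legal effect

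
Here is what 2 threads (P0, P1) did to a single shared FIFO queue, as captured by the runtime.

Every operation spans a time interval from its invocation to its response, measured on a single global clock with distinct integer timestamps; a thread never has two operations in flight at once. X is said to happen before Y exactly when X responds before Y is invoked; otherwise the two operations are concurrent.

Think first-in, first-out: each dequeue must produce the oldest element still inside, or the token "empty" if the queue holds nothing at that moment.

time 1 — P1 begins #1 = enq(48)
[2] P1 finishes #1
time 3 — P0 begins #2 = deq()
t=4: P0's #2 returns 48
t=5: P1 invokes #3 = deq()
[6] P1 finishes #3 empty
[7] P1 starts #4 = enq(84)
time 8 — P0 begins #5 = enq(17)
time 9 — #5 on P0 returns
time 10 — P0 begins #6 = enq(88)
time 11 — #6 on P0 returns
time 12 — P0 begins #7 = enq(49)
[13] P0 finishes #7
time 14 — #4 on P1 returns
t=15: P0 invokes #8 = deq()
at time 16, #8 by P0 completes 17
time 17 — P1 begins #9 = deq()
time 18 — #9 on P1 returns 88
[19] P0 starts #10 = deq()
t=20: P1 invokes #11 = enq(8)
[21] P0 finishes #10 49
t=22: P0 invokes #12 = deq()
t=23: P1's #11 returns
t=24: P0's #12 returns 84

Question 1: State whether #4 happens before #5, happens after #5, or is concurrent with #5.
#4 spans [7,14], #5 spans [8,9]
the intervals overlap in both directions

concurrent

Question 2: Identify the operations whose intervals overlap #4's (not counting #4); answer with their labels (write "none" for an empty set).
#4 runs from 7 to 14; window-overlapping ops are concurrent
#1 [1,2]: before
#2 [3,4]: before
#3 [5,6]: before
#5 [8,9]: concurrent
#6 [10,11]: concurrent
#7 [12,13]: concurrent
#8 [15,16]: after
#9 [17,18]: after
#10 [19,21]: after
#11 [20,23]: after
#12 [22,24]: after

#5, #6, #7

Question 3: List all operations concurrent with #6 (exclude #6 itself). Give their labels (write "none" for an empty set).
#6 spans [10,11]; an op avoiding the whole window 10..11 is ordered, any other is concurrent
#1 [1,2]: before
#2 [3,4]: before
#3 [5,6]: before
#4 [7,14]: concurrent
#5 [8,9]: before
#7 [12,13]: after
#8 [15,16]: after
#9 [17,18]: after
#10 [19,21]: after
#11 [20,23]: after
#12 [22,24]: after

#4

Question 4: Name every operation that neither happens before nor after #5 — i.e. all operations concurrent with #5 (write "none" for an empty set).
#5 spans [8,9]: anything still running between times 8 and 9 counts as concurrent
#1 [1,2]: before
#2 [3,4]: before
#3 [5,6]: before
#4 [7,14]: concurrent
#6 [10,11]: after
#7 [12,13]: after
#8 [15,16]: after
#9 [17,18]: after
#10 [19,21]: after
#11 [20,23]: after
#12 [22,24]: after

#4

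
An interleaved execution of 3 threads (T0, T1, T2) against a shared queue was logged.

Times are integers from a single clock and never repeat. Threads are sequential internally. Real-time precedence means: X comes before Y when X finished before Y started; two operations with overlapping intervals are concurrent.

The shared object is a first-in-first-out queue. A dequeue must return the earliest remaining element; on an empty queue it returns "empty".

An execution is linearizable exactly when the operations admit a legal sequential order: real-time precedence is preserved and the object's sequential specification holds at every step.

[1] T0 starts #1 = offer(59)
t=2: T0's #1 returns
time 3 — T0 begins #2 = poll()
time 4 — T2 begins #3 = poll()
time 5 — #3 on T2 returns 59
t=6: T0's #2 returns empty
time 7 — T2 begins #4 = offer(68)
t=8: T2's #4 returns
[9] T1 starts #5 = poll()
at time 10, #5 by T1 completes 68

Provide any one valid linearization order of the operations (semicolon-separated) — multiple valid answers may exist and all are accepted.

#1; #3; #2; #4; #5

1. #1 offer(59), leaving queue <59>
2. #3 poll() → 59, leaving queue <>
3. #2 poll() → empty, leaving queue <>
4. #4 offer(68), leaving queue <68>
5. #5 poll() → 68, leaving queue <>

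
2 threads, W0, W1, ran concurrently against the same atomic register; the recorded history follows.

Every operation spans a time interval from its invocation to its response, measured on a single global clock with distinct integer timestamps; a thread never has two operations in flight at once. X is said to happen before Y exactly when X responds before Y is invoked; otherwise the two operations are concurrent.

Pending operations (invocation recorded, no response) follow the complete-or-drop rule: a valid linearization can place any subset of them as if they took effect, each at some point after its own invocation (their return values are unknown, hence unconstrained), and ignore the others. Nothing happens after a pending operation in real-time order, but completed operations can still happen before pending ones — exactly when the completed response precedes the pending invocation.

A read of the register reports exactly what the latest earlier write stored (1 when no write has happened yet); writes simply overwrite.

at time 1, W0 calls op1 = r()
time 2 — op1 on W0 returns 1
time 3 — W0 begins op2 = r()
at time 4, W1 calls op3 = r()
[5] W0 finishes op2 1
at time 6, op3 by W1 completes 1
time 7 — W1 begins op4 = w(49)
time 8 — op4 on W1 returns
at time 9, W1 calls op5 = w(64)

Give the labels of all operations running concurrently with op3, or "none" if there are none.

op2

op3 runs from 4 to 6; window-overlapping ops are concurrent
op1 [1,2]: before
op2 [3,5]: concurrent
op4 [7,8]: after
op5 [9,…): after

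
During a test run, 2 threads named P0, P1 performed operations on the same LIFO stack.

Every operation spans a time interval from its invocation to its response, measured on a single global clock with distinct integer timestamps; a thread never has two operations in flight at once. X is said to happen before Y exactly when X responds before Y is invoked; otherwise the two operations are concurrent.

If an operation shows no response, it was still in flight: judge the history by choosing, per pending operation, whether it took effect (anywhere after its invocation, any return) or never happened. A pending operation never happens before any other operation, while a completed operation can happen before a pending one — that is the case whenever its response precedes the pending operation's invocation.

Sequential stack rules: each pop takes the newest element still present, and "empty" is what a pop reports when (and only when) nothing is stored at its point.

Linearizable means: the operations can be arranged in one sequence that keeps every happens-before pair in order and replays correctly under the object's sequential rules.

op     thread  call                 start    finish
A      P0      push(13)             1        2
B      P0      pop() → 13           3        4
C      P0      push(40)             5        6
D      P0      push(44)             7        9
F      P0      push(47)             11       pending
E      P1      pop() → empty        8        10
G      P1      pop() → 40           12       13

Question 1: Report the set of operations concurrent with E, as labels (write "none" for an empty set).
Answer: D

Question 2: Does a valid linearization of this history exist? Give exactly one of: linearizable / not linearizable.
not linearizable

through event 9 a valid linearization exists; event 10 (E responding at time 10) ends that
all 2 real-time-respecting orders fail — 5 completed LIFO stack operations, no legal replay
one such order, A, B, C, D, E, breaks at step 5 where E pop() → empty is illegal
one such order, A, B, C, E, D, breaks at step 4 where E pop() → empty is illegal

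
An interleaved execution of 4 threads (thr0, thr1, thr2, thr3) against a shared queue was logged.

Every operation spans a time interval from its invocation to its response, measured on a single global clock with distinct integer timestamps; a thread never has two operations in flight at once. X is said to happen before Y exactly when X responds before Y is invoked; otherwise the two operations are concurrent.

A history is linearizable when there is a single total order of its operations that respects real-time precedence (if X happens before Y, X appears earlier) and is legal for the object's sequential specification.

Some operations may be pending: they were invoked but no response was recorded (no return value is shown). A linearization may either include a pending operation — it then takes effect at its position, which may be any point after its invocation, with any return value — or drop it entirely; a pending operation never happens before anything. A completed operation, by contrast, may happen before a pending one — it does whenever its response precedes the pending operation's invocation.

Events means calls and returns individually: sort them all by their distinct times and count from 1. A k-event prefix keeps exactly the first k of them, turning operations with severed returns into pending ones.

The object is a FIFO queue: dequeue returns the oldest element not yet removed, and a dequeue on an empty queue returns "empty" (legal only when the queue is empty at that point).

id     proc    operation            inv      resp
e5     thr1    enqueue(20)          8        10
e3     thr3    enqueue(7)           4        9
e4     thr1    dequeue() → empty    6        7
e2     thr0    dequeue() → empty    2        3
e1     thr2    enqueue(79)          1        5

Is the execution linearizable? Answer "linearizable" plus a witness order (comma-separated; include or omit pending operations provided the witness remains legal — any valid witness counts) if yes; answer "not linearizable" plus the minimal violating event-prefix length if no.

not linearizable — minimal violating prefix: 7 events

already the first 7 events (up to e4's response at time 7) admit no linearization; the first 6 still do
checked exhaustively: 2 real-time-consistent orders of 3 completed operations, zero legal queue replays
including or dropping the 1 pending operation (e3) in any combination fails
one such order, e1, e2, e4 (pending dropped), breaks at step 2 where e2 dequeue() → empty is illegal
one such order, e2, e1, e4 (pending dropped), breaks at step 3 where e4 dequeue() → empty is illegal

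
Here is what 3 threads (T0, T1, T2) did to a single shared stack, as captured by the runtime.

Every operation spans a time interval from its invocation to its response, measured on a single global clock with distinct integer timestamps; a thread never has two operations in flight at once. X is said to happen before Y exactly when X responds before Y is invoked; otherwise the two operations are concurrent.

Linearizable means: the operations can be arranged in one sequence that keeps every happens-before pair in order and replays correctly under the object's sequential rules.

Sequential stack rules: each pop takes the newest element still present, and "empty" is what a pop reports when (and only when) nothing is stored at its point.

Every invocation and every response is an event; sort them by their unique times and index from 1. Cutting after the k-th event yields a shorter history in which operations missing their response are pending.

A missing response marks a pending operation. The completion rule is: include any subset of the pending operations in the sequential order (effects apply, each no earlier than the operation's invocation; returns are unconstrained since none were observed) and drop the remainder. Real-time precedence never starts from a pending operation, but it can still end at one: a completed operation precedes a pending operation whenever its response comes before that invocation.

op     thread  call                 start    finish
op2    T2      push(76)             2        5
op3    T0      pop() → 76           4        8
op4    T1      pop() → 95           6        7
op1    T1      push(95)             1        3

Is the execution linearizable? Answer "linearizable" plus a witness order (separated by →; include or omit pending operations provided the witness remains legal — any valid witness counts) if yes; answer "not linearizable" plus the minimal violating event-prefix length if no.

1. op1 push(95), leaving stack <95>
2. op2 push(76), leaving stack <95,76>
3. op3 pop() → 76, leaving stack <95>
4. op4 pop() → 95, leaving stack <>

linearizable — witness: op1 → op2 → op3 → op4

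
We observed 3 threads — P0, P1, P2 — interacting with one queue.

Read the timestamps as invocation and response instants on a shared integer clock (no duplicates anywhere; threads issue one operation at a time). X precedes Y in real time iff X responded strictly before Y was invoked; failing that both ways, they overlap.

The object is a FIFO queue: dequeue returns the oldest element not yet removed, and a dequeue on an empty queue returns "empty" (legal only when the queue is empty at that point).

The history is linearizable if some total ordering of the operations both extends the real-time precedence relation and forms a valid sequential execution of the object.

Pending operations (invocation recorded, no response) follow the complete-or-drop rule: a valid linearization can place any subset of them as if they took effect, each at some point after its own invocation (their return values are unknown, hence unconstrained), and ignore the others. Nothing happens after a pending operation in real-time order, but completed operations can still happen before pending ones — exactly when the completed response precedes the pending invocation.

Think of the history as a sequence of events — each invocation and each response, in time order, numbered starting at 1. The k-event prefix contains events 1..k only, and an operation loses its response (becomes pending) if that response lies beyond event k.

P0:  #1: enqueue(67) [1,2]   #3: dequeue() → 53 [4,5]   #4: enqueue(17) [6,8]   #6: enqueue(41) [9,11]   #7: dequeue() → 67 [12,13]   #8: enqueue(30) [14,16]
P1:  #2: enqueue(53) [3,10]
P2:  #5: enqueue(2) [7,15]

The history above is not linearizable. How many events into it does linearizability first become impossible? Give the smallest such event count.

5

events 1..4 are still linearizable — one witness is #1:
1. #1 enqueue(67), leaving queue <67>
include event 5 — #3 responding at 5 — and every candidate order breaks
no completion choice of the 1 pending operation (#2) rescues it — every subset was tried
e.g. #1, #3 (pending dropped): illegal at step 2, since #3 dequeue() → 53 cannot apply there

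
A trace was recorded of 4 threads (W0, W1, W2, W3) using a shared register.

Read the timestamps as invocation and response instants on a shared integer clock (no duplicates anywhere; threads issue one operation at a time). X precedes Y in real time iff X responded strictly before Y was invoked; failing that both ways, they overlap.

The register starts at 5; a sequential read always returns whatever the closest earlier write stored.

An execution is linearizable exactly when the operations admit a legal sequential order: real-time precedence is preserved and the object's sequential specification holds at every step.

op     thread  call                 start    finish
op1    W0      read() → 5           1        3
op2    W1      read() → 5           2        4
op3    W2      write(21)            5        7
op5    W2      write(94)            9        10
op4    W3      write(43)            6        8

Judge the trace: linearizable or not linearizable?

linearizable

a witness: op1, op2, op3, op4, op5
after step 1 (op1 read() → 5): value 5
after step 2 (op2 read() → 5): value 5
after step 3 (op3 write(21)): value 21
after step 4 (op4 write(43)): value 43
after step 5 (op5 write(94)): value 94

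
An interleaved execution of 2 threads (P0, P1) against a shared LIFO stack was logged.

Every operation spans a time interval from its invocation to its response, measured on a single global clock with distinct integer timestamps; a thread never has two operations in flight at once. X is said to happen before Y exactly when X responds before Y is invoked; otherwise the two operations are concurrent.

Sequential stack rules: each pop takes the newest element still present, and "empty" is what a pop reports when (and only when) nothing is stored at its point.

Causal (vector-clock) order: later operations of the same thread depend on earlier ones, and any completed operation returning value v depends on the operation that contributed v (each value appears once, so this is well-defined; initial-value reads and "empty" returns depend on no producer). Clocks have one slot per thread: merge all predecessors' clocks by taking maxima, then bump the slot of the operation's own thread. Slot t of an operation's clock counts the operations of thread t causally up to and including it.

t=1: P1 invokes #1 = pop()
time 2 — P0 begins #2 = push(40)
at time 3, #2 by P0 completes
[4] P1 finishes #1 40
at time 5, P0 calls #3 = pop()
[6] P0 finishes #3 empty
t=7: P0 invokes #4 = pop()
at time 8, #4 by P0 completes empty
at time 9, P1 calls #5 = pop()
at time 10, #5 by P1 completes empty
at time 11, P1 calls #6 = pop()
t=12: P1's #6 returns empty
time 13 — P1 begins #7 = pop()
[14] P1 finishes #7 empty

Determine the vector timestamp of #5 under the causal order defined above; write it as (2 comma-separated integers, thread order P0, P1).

no predecessors for #2 (invoked 2): P0 increments from zero → (1, 0)
from VC(#2)=(1, 0), #1 (invoked 1) maxes components and bumps P1 → (1, 1)
from VC(#2)=(1, 0), #3 (invoked 5) maxes components and bumps P0 → (2, 0)
from VC(#1)=(1, 1), #5 (invoked 9) maxes components and bumps P1 → (1, 2)
from VC(#3)=(2, 0), #4 (invoked 7) maxes components and bumps P0 → (3, 0)
from VC(#5)=(1, 2), #6 (invoked 11) maxes components and bumps P1 → (1, 3)
from VC(#6)=(1, 3), #7 (invoked 13) maxes components and bumps P1 → (1, 4)
target: VC(#5) = (1, 2)

(1, 2)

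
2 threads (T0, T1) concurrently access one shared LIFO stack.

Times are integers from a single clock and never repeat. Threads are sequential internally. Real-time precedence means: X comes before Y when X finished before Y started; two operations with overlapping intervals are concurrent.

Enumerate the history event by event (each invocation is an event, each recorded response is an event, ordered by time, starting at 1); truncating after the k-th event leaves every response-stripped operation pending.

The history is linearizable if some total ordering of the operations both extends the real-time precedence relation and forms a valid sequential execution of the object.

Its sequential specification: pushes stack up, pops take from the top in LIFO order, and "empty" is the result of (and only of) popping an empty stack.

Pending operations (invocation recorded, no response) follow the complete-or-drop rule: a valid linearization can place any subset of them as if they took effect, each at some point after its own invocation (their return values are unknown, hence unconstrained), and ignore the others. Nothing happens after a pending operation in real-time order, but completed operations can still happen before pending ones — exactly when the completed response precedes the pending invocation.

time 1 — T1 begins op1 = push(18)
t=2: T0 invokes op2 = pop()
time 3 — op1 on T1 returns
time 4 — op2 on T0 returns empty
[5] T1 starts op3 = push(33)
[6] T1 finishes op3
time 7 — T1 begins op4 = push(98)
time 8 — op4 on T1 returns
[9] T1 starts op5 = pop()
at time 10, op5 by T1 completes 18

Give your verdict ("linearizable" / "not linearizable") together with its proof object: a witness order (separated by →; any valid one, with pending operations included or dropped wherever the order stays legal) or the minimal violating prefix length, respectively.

not linearizable — minimal violating prefix: 10 events

through event 9 a valid linearization exists; event 10 (op5 responding at time 10) ends that
every one of the 2 real-time-consistent orders over 5 completed LIFO stack ops fails the sequential spec
sample order op1, op2, op3, op4, op5 stalls at step 2 — op2 pop() → empty has no legal effect
sample order op2, op1, op3, op4, op5 stalls at step 5 — op5 pop() → 18 has no legal effect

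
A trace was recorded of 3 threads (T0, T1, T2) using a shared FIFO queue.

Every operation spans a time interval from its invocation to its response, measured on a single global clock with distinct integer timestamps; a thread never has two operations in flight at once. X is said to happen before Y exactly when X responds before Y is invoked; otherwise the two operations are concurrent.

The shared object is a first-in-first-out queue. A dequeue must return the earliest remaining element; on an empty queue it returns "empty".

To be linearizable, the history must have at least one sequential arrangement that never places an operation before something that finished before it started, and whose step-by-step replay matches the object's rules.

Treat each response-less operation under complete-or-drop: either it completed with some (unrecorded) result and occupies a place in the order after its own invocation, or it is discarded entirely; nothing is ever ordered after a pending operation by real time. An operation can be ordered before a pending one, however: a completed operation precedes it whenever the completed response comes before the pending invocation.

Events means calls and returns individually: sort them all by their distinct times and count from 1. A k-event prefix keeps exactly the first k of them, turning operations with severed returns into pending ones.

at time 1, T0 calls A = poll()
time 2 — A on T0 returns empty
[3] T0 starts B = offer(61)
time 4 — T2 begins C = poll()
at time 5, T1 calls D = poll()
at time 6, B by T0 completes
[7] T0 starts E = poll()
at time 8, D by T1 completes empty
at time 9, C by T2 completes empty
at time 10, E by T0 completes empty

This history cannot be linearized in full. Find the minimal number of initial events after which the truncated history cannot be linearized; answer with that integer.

one valid order for events 1..9 is A, B, E, C, D:
after step 1 (A poll() → empty): queue <>
after step 2 (B offer(61)): queue <61>
after step 3 (E poll() (pending, included)): queue <>
after step 4 (C poll() → empty): queue <>
after step 5 (D poll() → empty): queue <>
with event 10 included (E responding at time 10), all real-time-consistent orders fail
one such order, A, B, C, D, E, breaks at step 3 where C poll() → empty is illegal
one such order, A, B, C, E, D, breaks at step 3 where C poll() → empty is illegal

10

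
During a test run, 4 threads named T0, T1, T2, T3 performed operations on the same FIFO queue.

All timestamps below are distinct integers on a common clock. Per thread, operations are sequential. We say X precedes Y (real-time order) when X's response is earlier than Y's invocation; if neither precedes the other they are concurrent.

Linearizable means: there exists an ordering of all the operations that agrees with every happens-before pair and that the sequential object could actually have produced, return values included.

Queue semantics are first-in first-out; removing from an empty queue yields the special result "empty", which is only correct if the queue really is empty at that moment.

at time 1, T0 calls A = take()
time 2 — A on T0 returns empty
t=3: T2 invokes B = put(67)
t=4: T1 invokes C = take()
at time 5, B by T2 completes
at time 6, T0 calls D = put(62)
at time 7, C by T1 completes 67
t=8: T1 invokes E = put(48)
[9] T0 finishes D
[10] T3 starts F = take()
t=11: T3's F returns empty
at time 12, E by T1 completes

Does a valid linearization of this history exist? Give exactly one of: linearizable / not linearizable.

not linearizable

prefix check: 1..10 passes, 1..11 fails once F's time-11 response joins
5 completed operations, 3 real-time-consistent orders — every FIFO queue replay fails
no completion choice of the 1 pending operation (E) rescues it — every subset was tried
e.g. A, B, C, D, F (pending dropped): illegal at step 5, since F take() → empty cannot apply there
e.g. A, B, D, C, F (pending dropped): illegal at step 5, since F take() → empty cannot apply there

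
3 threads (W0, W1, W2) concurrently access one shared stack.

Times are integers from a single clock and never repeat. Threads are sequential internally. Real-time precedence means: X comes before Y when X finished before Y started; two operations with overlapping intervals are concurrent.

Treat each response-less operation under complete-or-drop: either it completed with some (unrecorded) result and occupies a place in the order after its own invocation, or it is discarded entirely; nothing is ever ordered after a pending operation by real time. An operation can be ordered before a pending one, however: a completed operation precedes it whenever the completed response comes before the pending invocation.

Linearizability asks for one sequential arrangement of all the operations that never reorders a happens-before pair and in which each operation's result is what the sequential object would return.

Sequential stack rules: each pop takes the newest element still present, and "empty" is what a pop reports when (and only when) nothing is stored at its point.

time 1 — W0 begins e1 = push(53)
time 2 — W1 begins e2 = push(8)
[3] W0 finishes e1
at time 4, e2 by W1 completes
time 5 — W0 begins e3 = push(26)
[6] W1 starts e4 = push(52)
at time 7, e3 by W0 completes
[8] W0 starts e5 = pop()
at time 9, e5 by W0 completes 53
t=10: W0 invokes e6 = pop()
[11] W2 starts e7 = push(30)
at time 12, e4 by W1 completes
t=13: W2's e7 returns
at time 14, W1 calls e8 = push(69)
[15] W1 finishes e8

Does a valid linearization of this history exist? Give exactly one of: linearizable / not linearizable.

through event 8 a valid linearization exists; event 9 (e5 responding at time 9) ends that
checked exhaustively: 2 real-time-consistent orders of 4 completed operations, zero legal stack replays
no completion choice of the 1 pending operation (e4) rescues it — every subset was tried
for example e1, e2, e3, e5 (pending dropped) fails at step 4: e5 pop() → 53 is not legal there
for example e2, e1, e3, e5 (pending dropped) fails at step 4: e5 pop() → 53 is not legal there

not linearizable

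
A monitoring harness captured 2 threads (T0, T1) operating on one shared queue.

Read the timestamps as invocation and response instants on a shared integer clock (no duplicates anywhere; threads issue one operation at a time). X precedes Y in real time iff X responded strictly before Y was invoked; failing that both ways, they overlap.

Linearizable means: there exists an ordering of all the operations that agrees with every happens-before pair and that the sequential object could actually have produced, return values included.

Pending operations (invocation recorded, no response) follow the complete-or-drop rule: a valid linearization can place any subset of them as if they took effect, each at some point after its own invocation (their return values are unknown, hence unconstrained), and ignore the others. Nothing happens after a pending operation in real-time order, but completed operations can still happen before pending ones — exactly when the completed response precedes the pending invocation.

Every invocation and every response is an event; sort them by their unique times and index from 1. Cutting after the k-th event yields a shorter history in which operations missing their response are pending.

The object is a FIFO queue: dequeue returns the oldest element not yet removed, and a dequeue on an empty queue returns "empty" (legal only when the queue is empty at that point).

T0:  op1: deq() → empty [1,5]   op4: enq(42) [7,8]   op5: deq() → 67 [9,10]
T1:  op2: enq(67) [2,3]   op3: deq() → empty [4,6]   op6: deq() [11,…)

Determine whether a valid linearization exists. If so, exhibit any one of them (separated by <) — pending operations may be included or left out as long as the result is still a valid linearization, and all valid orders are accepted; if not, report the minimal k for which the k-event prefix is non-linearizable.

not linearizable — minimal violating prefix: 6 events

events 1..5 are fine; event 6 — the response of op3 at time 6 — makes the prefix non-linearizable
3 orders of the 3 completed queue ops respect real time; none is legal
take op1, op2, op3: step 3 already fails, because op3 deq() → empty cannot occur there
take op2, op1, op3: step 2 already fails, because op1 deq() → empty cannot occur there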